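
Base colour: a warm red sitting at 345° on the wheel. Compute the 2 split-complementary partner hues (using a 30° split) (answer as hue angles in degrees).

Split-complementary hues sit 30° either side of the complement.
Complement of 345°: 345 + 180 = 525 → 525 − 360 = 165°
165 − 30 = 135°
165 + 30 = 195°

135° and 195°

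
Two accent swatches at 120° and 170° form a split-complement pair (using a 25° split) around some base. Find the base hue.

The accents sit 25° either side of the complement, so the complement is their short-arc midpoint on the wheel.
Short-arc midpoint of 120° and 170°: 145°.
Base is 180° from the complement: 145 − 180 = -35 → -35 + 360 = 325°

325°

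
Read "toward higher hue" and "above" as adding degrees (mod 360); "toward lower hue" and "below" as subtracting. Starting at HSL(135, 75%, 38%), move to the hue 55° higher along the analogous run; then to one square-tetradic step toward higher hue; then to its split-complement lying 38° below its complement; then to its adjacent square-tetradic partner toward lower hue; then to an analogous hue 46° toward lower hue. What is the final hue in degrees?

135 + 55 = 190°   (analog 55° ↑)
190 + 90 = 280°   (square ↑)
280 + 142 = 422 → 422 − 360 = 62°   (split-comp 38° ↓)
62 − 90 = -28 → -28 + 360 = 332°   (square ↓)
332 − 46 = 286°   (analog 46° ↓)

286°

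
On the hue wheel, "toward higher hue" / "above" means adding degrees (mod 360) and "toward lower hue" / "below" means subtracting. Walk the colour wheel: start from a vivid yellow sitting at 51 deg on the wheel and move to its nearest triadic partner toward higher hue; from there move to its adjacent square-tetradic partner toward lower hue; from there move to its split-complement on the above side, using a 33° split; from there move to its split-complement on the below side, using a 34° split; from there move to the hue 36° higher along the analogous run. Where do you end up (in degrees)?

116°

51 + 120 = 171°   (triadic ↑)
171 − 90 = 81°   (square ↓)
81 + 213 = 294°   (split-comp 33° ↑)
294 + 146 = 440 → 440 − 360 = 80°   (split-comp 34° ↓)
80 + 36 = 116°   (analog 36° ↑)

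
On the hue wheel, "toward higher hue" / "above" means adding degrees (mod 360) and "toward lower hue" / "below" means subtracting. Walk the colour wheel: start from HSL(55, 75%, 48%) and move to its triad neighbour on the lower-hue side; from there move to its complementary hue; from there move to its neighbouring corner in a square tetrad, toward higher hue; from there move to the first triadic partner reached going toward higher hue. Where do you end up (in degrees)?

325°

−120° (triadic ↓): 55 − 120 = -65 → -65 + 360 = 295°
+180° (complement): 295 + 180 = 475 → 475 − 360 = 115°
+90° (square ↑): 115 + 90 = 205°
+120° (triadic ↑): 205 + 120 = 325°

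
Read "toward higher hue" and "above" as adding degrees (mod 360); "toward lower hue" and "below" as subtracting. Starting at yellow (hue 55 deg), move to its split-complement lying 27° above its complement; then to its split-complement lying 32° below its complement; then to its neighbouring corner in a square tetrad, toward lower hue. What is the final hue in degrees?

55 + 207 = 262°   (split-comp 27° ↑)
262 + 148 = 410 → 410 − 360 = 50°   (split-comp 32° ↓)
50 − 90 = -40 → -40 + 360 = 320°   (square ↓)

320°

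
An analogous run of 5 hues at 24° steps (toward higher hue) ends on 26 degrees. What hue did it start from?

4 steps of 24° (toward higher hue) give a net shift of +96°.
Start = end − shift: 26 − 96 = -70 → -70 + 360 = 290°

290°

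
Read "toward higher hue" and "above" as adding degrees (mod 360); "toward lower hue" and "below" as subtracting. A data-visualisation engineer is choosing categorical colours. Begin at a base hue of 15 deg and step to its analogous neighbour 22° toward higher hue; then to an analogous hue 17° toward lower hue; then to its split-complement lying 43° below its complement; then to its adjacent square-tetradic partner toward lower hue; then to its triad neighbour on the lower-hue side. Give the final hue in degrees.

307°

+22° (analog 22° ↑): 15 + 22 = 37°
−17° (analog 17° ↓): 37 − 17 = 20°
+137° (split-comp 43° ↓): 20 + 137 = 157°
−90° (square ↓): 157 − 90 = 67°
−120° (triadic ↓): 67 − 120 = -53 → -53 + 360 = 307°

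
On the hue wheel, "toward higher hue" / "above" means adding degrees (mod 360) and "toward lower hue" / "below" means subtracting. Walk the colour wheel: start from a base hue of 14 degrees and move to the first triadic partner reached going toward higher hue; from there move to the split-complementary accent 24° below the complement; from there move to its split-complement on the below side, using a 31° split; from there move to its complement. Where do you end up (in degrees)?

+120° (triadic ↑): 14 + 120 = 134°
+156° (split-comp 24° ↓): 134 + 156 = 290°
+149° (split-comp 31° ↓): 290 + 149 = 439 → 439 − 360 = 79°
+180° (complement): 79 + 180 = 259°

259°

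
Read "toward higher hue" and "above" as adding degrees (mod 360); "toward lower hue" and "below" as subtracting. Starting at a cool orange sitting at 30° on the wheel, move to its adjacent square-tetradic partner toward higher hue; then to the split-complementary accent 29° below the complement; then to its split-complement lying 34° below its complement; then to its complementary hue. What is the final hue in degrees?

+90° (square ↑): 30 + 90 = 120°
+151° (split-comp 29° ↓): 120 + 151 = 271°
+146° (split-comp 34° ↓): 271 + 146 = 417 → 417 − 360 = 57°
+180° (complement): 57 + 180 = 237°

237°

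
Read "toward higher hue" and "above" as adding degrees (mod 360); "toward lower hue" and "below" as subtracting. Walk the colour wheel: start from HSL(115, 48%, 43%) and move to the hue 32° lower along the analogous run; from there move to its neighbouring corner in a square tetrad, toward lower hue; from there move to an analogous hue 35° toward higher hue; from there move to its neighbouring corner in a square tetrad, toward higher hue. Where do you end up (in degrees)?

−32° (analog 32° ↓): 115 − 32 = 83°
−90° (square ↓): 83 − 90 = -7 → -7 + 360 = 353°
+35° (analog 35° ↑): 353 + 35 = 388 → 388 − 360 = 28°
+90° (square ↑): 28 + 90 = 118°

118°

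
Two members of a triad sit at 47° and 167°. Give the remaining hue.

287°

A triad spaces three hues 120° apart.
The full set is {47°, 167°, 287°}.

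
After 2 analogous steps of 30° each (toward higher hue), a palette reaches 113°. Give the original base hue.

2 steps of 30° (toward higher hue) give a net shift of +60°.
Start = end − shift: 113 − 60 = 53°

53°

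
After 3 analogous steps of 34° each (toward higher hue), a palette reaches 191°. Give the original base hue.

89°

3 steps of 34° (toward higher hue) give a net shift of +102°.
Start = end − shift: 191 − 102 = 89°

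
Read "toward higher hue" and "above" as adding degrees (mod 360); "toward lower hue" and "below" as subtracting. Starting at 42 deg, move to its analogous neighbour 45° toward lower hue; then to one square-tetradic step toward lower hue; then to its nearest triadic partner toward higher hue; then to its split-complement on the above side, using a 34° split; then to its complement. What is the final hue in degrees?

42 − 45 = -3 → -3 + 360 = 357°   (analog 45° ↓)
357 − 90 = 267°   (square ↓)
267 + 120 = 387 → 387 − 360 = 27°   (triadic ↑)
27 + 214 = 241°   (split-comp 34° ↑)
241 + 180 = 421 → 421 − 360 = 61°   (complement)

61°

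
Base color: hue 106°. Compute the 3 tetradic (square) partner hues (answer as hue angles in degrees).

A square tetradic scheme places four hues every 90°.
106 + 90 = 196°
106 + 180 = 286°
106 + 270 = 376 → 376 − 360 = 16°

196°, 286°, 16°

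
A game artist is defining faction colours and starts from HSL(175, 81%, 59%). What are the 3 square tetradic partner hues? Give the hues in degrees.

265°, 355° and 85°

A square tetradic scheme places four hues every 90°.
175 + 90 = 265°
175 + 180 = 355°
175 + 270 = 445 → 445 − 360 = 85°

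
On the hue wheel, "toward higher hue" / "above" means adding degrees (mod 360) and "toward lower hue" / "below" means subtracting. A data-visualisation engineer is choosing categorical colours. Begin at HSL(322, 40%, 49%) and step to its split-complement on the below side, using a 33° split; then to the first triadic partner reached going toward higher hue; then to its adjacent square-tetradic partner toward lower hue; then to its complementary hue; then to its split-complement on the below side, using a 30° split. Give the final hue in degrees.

109°

322 + 147 = 469 → 469 − 360 = 109°   (split-comp 33° ↓)
109 + 120 = 229°   (triadic ↑)
229 − 90 = 139°   (square ↓)
139 + 180 = 319°   (complement)
319 + 150 = 469 → 469 − 360 = 109°   (split-comp 30° ↓)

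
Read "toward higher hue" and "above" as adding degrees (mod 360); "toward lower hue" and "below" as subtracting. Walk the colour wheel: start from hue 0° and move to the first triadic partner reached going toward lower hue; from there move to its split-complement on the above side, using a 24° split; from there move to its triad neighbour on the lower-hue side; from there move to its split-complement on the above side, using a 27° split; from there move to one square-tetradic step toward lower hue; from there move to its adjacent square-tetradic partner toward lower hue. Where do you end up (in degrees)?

−120° (triadic ↓): 0 − 120 = -120 → -120 + 360 = 240°
+204° (split-comp 24° ↑): 240 + 204 = 444 → 444 − 360 = 84°
−120° (triadic ↓): 84 − 120 = -36 → -36 + 360 = 324°
+207° (split-comp 27° ↑): 324 + 207 = 531 → 531 − 360 = 171°
−90° (square ↓): 171 − 90 = 81°
−90° (square ↓): 81 − 90 = -9 → -9 + 360 = 351°

351°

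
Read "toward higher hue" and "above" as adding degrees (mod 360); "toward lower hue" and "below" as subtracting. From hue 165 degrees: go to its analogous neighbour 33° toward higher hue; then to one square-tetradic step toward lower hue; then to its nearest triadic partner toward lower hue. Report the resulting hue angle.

348°

+33° (analog 33° ↑): 165 + 33 = 198°
−90° (square ↓): 198 − 90 = 108°
−120° (triadic ↓): 108 − 120 = -12 → -12 + 360 = 348°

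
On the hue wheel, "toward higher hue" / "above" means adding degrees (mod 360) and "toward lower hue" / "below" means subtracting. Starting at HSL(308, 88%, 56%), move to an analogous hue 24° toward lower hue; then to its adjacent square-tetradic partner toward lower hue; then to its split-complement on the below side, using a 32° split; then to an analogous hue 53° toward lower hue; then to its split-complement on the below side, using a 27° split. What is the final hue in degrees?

82°

−24° (analog 24° ↓): 308 − 24 = 284°
−90° (square ↓): 284 − 90 = 194°
+148° (split-comp 32° ↓): 194 + 148 = 342°
−53° (analog 53° ↓): 342 − 53 = 289°
+153° (split-comp 27° ↓): 289 + 153 = 442 → 442 − 360 = 82°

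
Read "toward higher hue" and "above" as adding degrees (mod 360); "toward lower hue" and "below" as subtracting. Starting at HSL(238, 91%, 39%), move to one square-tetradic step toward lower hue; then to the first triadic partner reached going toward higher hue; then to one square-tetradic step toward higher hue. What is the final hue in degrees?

358°

238 − 90 = 148°   (square ↓)
148 + 120 = 268°   (triadic ↑)
268 + 90 = 358°   (square ↑)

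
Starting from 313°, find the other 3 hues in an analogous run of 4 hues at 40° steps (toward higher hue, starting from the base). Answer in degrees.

353°, 33°, and 73°

Analogous hues sit every 40° along the wheel.
313 + 40 = 353°
313 + 80 = 393 → 393 − 360 = 33°
313 + 120 = 433 → 433 − 360 = 73°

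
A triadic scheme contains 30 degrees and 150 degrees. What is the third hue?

A triad spaces three hues 120° apart.
The full set is {30°, 150°, 270°}.

270°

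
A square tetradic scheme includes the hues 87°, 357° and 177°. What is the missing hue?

A square tetradic scheme places four hues every 90°.
The full set through 87° is {87°, 177°, 267°, 357°}.
Given {87°, 177°, 357°}, the missing hue is 267°.

267°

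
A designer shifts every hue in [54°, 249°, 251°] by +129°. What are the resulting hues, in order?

54 + 129 = 183°
249 + 129 = 378 → 378 − 360 = 18°
251 + 129 = 380 → 380 − 360 = 20°

183°, 18°, 20°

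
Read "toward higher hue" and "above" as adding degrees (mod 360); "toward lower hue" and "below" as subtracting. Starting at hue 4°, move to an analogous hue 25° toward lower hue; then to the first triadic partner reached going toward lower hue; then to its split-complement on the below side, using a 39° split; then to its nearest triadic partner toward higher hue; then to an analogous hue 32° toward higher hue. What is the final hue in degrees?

152°

−25° (analog 25° ↓): 4 − 25 = -21 → -21 + 360 = 339°
−120° (triadic ↓): 339 − 120 = 219°
+141° (split-comp 39° ↓): 219 + 141 = 360 → 360 − 360 = 0°
+120° (triadic ↑): 0 + 120 = 120°
+32° (analog 32° ↑): 120 + 32 = 152°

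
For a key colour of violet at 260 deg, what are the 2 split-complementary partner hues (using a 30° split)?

50° and 110°

Split-complementary hues sit 30° either side of the complement.
Complement of 260 deg: 260 + 180 = 440 → 440 − 360 = 80°
80 − 30 = 50°
80 + 30 = 110°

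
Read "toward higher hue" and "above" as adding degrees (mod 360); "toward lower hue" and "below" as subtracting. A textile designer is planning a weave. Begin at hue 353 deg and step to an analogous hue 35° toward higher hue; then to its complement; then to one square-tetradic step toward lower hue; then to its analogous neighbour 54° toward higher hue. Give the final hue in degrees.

353 + 35 = 388 → 388 − 360 = 28°   (analog 35° ↑)
28 + 180 = 208°   (complement)
208 − 90 = 118°   (square ↓)
118 + 54 = 172°   (analog 54° ↑)

172°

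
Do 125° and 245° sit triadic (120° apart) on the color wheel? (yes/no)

Angular distance: |125 − 245| = 120 = 120°.
Triadic (120° apart) requires 120°.

yes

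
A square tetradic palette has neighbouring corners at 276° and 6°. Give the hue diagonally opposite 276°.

96°

A square tetradic scheme places four hues 90° apart; opposite corners are 180° apart.
276 + 180 = 456 → 456 − 360 = 96°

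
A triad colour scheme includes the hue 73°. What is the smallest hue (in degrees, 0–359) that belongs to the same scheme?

73°

A triad places three hues 120° apart.
The full set through 73° is {73°, 193°, 313°}.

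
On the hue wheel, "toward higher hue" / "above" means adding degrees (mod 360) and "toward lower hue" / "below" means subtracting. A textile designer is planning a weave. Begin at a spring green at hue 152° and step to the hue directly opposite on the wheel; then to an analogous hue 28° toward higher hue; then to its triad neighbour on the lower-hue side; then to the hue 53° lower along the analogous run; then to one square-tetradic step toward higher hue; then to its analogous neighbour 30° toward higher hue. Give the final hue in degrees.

307°

complement +180°: 152 + 180 = 332°
analog 28° ↑ +28°: 332 + 28 = 360 → 360 − 360 = 0°
triadic ↓ −120°: 0 − 120 = -120 → -120 + 360 = 240°
analog 53° ↓ −53°: 240 − 53 = 187°
square ↑ +90°: 187 + 90 = 277°
analog 30° ↑ +30°: 277 + 30 = 307°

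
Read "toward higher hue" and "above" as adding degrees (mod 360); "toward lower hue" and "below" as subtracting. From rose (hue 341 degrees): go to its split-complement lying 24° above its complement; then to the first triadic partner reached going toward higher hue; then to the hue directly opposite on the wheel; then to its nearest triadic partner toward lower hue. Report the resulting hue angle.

5°

split-comp 24° ↑ +204°: 341 + 204 = 545 → 545 − 360 = 185°
triadic ↑ +120°: 185 + 120 = 305°
complement +180°: 305 + 180 = 485 → 485 − 360 = 125°
triadic ↓ −120°: 125 − 120 = 5°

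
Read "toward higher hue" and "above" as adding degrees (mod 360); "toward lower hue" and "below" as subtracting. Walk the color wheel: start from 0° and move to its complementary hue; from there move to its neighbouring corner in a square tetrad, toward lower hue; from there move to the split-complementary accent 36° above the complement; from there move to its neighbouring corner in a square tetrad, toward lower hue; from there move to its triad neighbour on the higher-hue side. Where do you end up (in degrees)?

0 + 180 = 180°   (complement)
180 − 90 = 90°   (square ↓)
90 + 216 = 306°   (split-comp 36° ↑)
306 − 90 = 216°   (square ↓)
216 + 120 = 336°   (triadic ↑)

336°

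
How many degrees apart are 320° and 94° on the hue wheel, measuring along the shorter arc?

|320 − 94| = 226.
The shorter arc is 360 − 226 = 134°.

134°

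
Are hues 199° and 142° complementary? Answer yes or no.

Angular distance: |199 − 142| = 57 = 57°.
Complementary requires 180°.

no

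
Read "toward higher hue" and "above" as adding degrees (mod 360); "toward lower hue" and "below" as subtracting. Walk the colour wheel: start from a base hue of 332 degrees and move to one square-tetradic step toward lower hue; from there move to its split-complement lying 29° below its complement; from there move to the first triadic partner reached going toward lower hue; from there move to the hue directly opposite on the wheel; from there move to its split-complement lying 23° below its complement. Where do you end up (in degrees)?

332 − 90 = 242°   (square ↓)
242 + 151 = 393 → 393 − 360 = 33°   (split-comp 29° ↓)
33 − 120 = -87 → -87 + 360 = 273°   (triadic ↓)
273 + 180 = 453 → 453 − 360 = 93°   (complement)
93 + 157 = 250°   (split-comp 23° ↓)

250°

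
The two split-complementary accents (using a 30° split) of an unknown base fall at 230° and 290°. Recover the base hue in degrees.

The accents sit 30° either side of the complement, so the complement is their short-arc midpoint on the wheel.
Short-arc midpoint of 230° and 290°: 260°.
Base is 180° from the complement: 260 − 180 = 80°

80°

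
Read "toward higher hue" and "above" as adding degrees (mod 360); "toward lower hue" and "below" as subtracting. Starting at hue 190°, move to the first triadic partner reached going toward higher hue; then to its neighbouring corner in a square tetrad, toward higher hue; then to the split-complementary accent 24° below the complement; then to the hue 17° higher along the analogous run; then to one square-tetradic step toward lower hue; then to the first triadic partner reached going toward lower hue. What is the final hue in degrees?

190 + 120 = 310°   (triadic ↑)
310 + 90 = 400 → 400 − 360 = 40°   (square ↑)
40 + 156 = 196°   (split-comp 24° ↓)
196 + 17 = 213°   (analog 17° ↑)
213 − 90 = 123°   (square ↓)
123 − 120 = 3°   (triadic ↓)

3°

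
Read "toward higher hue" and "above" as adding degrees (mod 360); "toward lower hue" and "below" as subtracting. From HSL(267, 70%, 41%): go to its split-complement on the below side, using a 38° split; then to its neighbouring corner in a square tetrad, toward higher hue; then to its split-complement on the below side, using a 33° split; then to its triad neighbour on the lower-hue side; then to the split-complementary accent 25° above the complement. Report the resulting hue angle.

11°

split-comp 38° ↓ +142°: 267 + 142 = 409 → 409 − 360 = 49°
square ↑ +90°: 49 + 90 = 139°
split-comp 33° ↓ +147°: 139 + 147 = 286°
triadic ↓ −120°: 286 − 120 = 166°
split-comp 25° ↑ +205°: 166 + 205 = 371 → 371 − 360 = 11°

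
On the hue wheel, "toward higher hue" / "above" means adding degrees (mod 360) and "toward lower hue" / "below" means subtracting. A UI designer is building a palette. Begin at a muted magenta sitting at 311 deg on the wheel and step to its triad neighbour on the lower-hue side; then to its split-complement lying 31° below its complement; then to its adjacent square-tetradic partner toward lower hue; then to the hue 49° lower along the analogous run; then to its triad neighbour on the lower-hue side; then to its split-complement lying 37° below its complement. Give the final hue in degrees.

224°

−120° (triadic ↓): 311 − 120 = 191°
+149° (split-comp 31° ↓): 191 + 149 = 340°
−90° (square ↓): 340 − 90 = 250°
−49° (analog 49° ↓): 250 − 49 = 201°
−120° (triadic ↓): 201 − 120 = 81°
+143° (split-comp 37° ↓): 81 + 143 = 224°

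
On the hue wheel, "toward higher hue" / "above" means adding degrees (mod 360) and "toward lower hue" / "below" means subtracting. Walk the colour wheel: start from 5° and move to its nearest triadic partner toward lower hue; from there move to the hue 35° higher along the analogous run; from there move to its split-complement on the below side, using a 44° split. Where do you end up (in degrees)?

5 − 120 = -115 → -115 + 360 = 245°   (triadic ↓)
245 + 35 = 280°   (analog 35° ↑)
280 + 136 = 416 → 416 − 360 = 56°   (split-comp 44° ↓)

56°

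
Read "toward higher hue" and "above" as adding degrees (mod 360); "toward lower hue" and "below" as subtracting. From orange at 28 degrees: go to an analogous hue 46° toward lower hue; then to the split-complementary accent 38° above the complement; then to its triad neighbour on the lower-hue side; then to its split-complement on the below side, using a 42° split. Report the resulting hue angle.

218°

analog 46° ↓ −46°: 28 − 46 = -18 → -18 + 360 = 342°
split-comp 38° ↑ +218°: 342 + 218 = 560 → 560 − 360 = 200°
triadic ↓ −120°: 200 − 120 = 80°
split-comp 42° ↓ +138°: 80 + 138 = 218°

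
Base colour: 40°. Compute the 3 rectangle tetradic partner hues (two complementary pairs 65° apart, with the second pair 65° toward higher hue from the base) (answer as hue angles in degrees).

105°, 220° and 285°

A rectangular tetradic uses two complementary pairs 65° apart: offsets 0°, 65°, 180°, 245°.
40 + 65 = 105°
40 + 180 = 220°
40 + 245 = 285°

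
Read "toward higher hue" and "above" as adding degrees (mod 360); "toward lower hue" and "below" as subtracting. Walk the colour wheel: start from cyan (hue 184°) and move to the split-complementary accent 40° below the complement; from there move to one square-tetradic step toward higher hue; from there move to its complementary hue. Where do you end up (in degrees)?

234°

split-comp 40° ↓ +140°: 184 + 140 = 324°
square ↑ +90°: 324 + 90 = 414 → 414 − 360 = 54°
complement +180°: 54 + 180 = 234°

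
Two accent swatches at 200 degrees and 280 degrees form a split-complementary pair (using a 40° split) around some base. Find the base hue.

The accents sit 40° either side of the complement, so the complement is their short-arc midpoint on the wheel.
Short-arc midpoint of 200° and 280°: 240°.
Base is 180° from the complement: 240 − 180 = 60°

60°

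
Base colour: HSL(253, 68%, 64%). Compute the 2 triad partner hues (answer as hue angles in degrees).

13° and 133°

A triad places three hues 120° apart.
253 + 120 = 373 → 373 − 360 = 13°
253 + 240 = 493 → 493 − 360 = 133°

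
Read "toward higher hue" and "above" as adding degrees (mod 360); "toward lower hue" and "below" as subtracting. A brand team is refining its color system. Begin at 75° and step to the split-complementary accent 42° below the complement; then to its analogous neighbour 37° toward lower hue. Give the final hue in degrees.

75 + 138 = 213°   (split-comp 42° ↓)
213 − 37 = 176°   (analog 37° ↓)

176°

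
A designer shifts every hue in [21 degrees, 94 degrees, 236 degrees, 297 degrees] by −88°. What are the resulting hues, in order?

21 − 88 = -67 → -67 + 360 = 293°
94 − 88 = 6°
236 − 88 = 148°
297 − 88 = 209°

293°, 6°, 148°, 209°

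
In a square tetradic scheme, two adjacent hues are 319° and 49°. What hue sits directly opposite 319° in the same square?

A square tetradic scheme places four hues 90° apart; opposite corners are 180° apart.
319 + 180 = 499 → 499 − 360 = 139°

139°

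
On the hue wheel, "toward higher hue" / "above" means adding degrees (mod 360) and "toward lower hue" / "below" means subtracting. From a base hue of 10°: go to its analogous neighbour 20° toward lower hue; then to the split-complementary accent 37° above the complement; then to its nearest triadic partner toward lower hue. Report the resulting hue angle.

−20° (analog 20° ↓): 10 − 20 = -10 → -10 + 360 = 350°
+217° (split-comp 37° ↑): 350 + 217 = 567 → 567 − 360 = 207°
−120° (triadic ↓): 207 − 120 = 87°

87°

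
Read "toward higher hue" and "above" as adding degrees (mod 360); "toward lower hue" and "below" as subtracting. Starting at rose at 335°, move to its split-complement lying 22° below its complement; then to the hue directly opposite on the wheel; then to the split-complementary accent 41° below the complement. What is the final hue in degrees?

split-comp 22° ↓ +158°: 335 + 158 = 493 → 493 − 360 = 133°
complement +180°: 133 + 180 = 313°
split-comp 41° ↓ +139°: 313 + 139 = 452 → 452 − 360 = 92°

92°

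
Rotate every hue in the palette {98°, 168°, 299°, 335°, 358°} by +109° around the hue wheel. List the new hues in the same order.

98 + 109 = 207°
168 + 109 = 277°
299 + 109 = 408 → 408 − 360 = 48°
335 + 109 = 444 → 444 − 360 = 84°
358 + 109 = 467 → 467 − 360 = 107°

207°, 277°, 48°, 84°, 107°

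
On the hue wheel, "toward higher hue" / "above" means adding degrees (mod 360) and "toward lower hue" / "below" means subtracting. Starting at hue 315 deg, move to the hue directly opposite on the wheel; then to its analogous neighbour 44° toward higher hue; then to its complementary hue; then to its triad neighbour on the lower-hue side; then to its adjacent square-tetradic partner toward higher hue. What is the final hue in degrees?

+180° (complement): 315 + 180 = 495 → 495 − 360 = 135°
+44° (analog 44° ↑): 135 + 44 = 179°
+180° (complement): 179 + 180 = 359°
−120° (triadic ↓): 359 − 120 = 239°
+90° (square ↑): 239 + 90 = 329°

329°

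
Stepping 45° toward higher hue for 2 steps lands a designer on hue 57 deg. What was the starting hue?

2 steps of 45° (toward higher hue) give a net shift of +90°.
Start = end − shift: 57 − 90 = -33 → -33 + 360 = 327°

327°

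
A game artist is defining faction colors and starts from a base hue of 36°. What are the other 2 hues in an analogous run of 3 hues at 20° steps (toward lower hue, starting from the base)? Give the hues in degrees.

16° and 356°

Analogous hues sit every 20° along the wheel.
36 − 20 = 16°
36 − 40 = -4 → -4 + 360 = 356°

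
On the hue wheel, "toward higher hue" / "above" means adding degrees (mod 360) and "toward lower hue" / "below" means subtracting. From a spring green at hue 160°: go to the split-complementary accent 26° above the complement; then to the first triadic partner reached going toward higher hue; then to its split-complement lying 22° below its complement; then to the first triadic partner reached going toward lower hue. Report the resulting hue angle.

164°

+206° (split-comp 26° ↑): 160 + 206 = 366 → 366 − 360 = 6°
+120° (triadic ↑): 6 + 120 = 126°
+158° (split-comp 22° ↓): 126 + 158 = 284°
−120° (triadic ↓): 284 − 120 = 164°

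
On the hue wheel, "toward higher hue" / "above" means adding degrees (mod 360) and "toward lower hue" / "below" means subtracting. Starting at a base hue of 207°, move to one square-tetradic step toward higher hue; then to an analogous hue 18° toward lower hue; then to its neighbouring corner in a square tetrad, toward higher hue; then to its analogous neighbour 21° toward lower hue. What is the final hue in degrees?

348°

+90° (square ↑): 207 + 90 = 297°
−18° (analog 18° ↓): 297 − 18 = 279°
+90° (square ↑): 279 + 90 = 369 → 369 − 360 = 9°
−21° (analog 21° ↓): 9 − 21 = -12 → -12 + 360 = 348°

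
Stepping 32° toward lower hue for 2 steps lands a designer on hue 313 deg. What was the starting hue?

17°

2 steps of 32° (toward lower hue) give a net shift of −64°.
Start = end − shift: 313 + 64 = 377 → 377 − 360 = 17°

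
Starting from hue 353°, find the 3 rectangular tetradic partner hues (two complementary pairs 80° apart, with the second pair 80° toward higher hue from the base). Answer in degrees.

73°, 173°, and 253°

A rectangular tetradic uses two complementary pairs 80° apart: offsets 0°, 80°, 180°, 260°.
353 + 80 = 433 → 433 − 360 = 73°
353 + 180 = 533 → 533 − 360 = 173°
353 + 260 = 613 → 613 − 360 = 253°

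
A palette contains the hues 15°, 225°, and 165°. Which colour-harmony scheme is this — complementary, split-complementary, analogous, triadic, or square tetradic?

Sort the hues: 15°, 165°, 225°.
Successive gaps around the wheel: 150°, 60°, 150°.
Two 150° gaps and one 60° gap — a base hue opposite a pair of accents 30° either side of its complement — is the split-complementary pattern.

split-complementary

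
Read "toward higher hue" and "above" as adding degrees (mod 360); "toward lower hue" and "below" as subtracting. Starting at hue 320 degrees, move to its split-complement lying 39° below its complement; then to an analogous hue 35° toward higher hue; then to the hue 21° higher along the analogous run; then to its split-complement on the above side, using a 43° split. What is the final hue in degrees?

320 + 141 = 461 → 461 − 360 = 101°   (split-comp 39° ↓)
101 + 35 = 136°   (analog 35° ↑)
136 + 21 = 157°   (analog 21° ↑)
157 + 223 = 380 → 380 − 360 = 20°   (split-comp 43° ↑)

20°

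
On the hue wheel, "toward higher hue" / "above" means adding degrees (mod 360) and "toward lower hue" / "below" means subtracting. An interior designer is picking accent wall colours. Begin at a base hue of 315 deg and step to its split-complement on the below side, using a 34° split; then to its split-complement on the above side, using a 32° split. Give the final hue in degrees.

313°

315 + 146 = 461 → 461 − 360 = 101°   (split-comp 34° ↓)
101 + 212 = 313°   (split-comp 32° ↑)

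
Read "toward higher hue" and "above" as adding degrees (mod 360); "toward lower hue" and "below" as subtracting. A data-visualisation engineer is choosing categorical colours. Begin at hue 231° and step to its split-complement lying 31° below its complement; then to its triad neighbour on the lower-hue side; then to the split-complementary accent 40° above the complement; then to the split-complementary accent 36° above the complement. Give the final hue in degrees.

336°

split-comp 31° ↓ +149°: 231 + 149 = 380 → 380 − 360 = 20°
triadic ↓ −120°: 20 − 120 = -100 → -100 + 360 = 260°
split-comp 40° ↑ +220°: 260 + 220 = 480 → 480 − 360 = 120°
split-comp 36° ↑ +216°: 120 + 216 = 336°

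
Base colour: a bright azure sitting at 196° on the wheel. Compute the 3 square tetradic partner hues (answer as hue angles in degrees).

A square tetradic scheme places four hues every 90°.
196 + 90 = 286°
196 + 180 = 376 → 376 − 360 = 16°
196 + 270 = 466 → 466 − 360 = 106°

286°, 16°, 106°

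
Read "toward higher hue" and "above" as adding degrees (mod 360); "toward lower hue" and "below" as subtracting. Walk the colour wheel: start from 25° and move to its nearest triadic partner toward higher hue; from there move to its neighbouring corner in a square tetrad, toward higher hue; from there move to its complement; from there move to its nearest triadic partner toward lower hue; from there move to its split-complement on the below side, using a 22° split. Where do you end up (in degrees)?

93°

triadic ↑ +120°: 25 + 120 = 145°
square ↑ +90°: 145 + 90 = 235°
complement +180°: 235 + 180 = 415 → 415 − 360 = 55°
triadic ↓ −120°: 55 − 120 = -65 → -65 + 360 = 295°
split-comp 22° ↓ +158°: 295 + 158 = 453 → 453 − 360 = 93°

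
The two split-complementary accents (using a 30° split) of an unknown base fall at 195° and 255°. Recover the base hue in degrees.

45°

The accents sit 30° either side of the complement, so the complement is their short-arc midpoint on the wheel.
Short-arc midpoint of 195° and 255°: 225°.
Base is 180° from the complement: 225 − 180 = 45°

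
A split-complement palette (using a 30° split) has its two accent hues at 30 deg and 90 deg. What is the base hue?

The accents sit 30° either side of the complement, so the complement is their short-arc midpoint on the wheel.
Short-arc midpoint of 30° and 90°: 60°.
Base is 180° from the complement: 60 − 180 = -120 → -120 + 360 = 240°

240°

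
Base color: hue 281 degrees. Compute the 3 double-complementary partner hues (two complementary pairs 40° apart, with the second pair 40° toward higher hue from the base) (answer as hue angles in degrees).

321°, 101° and 141°

A rectangular tetradic uses two complementary pairs 40° apart: offsets 0°, 40°, 180°, 220°.
281 + 40 = 321°
281 + 180 = 461 → 461 − 360 = 101°
281 + 220 = 501 → 501 − 360 = 141°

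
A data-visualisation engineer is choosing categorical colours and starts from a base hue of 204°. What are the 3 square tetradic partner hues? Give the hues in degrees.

A square tetradic scheme places four hues every 90°.
204 + 90 = 294°
204 + 180 = 384 → 384 − 360 = 24°
204 + 270 = 474 → 474 − 360 = 114°

294°, 24° and 114°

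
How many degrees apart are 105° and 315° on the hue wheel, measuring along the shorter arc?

|105 − 315| = 210.
The shorter arc is 360 − 210 = 150°.

150°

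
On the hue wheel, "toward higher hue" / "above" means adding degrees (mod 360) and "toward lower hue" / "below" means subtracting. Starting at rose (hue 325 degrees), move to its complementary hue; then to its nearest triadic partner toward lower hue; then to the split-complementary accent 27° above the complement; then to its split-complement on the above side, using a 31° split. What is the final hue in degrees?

complement +180°: 325 + 180 = 505 → 505 − 360 = 145°
triadic ↓ −120°: 145 − 120 = 25°
split-comp 27° ↑ +207°: 25 + 207 = 232°
split-comp 31° ↑ +211°: 232 + 211 = 443 → 443 − 360 = 83°

83°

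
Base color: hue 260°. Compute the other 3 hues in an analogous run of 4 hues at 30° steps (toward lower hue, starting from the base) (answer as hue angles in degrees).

Analogous hues sit every 30° along the wheel.
260 − 30 = 230°
260 − 60 = 200°
260 − 90 = 170°

230°, 200°, 170°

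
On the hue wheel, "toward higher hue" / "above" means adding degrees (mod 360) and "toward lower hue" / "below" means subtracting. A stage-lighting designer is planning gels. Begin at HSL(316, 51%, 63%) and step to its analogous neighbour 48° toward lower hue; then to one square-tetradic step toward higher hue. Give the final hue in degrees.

316 − 48 = 268°   (analog 48° ↓)
268 + 90 = 358°   (square ↑)

358°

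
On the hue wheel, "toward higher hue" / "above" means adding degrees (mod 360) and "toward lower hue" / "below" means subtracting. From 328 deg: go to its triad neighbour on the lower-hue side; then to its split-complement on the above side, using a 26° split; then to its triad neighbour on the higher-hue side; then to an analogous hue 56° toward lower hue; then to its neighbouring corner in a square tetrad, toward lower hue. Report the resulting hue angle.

triadic ↓ −120°: 328 − 120 = 208°
split-comp 26° ↑ +206°: 208 + 206 = 414 → 414 − 360 = 54°
triadic ↑ +120°: 54 + 120 = 174°
analog 56° ↓ −56°: 174 − 56 = 118°
square ↓ −90°: 118 − 90 = 28°

28°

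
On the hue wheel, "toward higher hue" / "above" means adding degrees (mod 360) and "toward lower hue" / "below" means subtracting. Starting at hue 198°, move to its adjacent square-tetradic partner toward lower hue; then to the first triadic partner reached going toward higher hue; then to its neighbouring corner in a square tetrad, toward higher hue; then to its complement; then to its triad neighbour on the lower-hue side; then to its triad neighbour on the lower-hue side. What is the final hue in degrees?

258°

198 − 90 = 108°   (square ↓)
108 + 120 = 228°   (triadic ↑)
228 + 90 = 318°   (square ↑)
318 + 180 = 498 → 498 − 360 = 138°   (complement)
138 − 120 = 18°   (triadic ↓)
18 − 120 = -102 → -102 + 360 = 258°   (triadic ↓)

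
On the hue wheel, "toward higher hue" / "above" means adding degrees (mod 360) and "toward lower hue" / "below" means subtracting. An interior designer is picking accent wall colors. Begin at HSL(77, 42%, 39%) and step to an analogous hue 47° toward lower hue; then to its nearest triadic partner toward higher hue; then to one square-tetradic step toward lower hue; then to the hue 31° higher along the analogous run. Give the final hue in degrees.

91°

−47° (analog 47° ↓): 77 − 47 = 30°
+120° (triadic ↑): 30 + 120 = 150°
−90° (square ↓): 150 − 90 = 60°
+31° (analog 31° ↑): 60 + 31 = 91°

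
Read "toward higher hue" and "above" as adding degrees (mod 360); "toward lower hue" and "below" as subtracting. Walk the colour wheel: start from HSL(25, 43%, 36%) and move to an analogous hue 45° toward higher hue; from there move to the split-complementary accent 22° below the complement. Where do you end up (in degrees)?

228°

analog 45° ↑ +45°: 25 + 45 = 70°
split-comp 22° ↓ +158°: 70 + 158 = 228°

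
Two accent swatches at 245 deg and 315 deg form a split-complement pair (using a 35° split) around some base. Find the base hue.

The accents sit 35° either side of the complement, so the complement is their short-arc midpoint on the wheel.
Short-arc midpoint of 245° and 315°: 280°.
Base is 180° from the complement: 280 − 180 = 100°

100°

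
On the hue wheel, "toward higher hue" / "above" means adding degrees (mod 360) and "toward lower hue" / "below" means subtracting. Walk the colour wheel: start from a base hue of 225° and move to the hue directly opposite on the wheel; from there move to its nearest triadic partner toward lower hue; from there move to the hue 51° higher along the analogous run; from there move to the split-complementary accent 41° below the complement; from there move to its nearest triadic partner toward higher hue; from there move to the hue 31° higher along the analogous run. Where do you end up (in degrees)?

266°

complement +180°: 225 + 180 = 405 → 405 − 360 = 45°
triadic ↓ −120°: 45 − 120 = -75 → -75 + 360 = 285°
analog 51° ↑ +51°: 285 + 51 = 336°
split-comp 41° ↓ +139°: 336 + 139 = 475 → 475 − 360 = 115°
triadic ↑ +120°: 115 + 120 = 235°
analog 31° ↑ +31°: 235 + 31 = 266°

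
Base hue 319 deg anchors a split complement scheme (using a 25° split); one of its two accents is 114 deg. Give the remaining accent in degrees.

Split-complementary hues sit 25° either side of the complement.
Complement of the base 319°: 319 + 180 = 499 → 499 − 360 = 139°
The given accent 114° is 25° one side of 139°; the other accent sits 25° the other side: 139 + 25 = 164°

164°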